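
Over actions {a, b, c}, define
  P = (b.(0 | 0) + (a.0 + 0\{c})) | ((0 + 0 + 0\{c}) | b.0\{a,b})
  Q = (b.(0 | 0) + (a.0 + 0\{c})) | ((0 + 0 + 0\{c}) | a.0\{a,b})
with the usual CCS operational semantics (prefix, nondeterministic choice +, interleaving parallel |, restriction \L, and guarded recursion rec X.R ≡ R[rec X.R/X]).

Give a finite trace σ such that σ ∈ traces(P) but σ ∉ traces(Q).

LTS(P): 6 reachable states
  p0 = (b.(0 | 0) + (a.0 + 0\{c})) | ((0 + 0 + 0\{c}) | b.0\{a,b}) ⊢ ··a··> p1, ··b··> p2, ··b··> p3
  p1 = 0 | ((0 + 0 + 0\{c}) | b.0\{a,b}) ⊢ ··b··> p4
  p2 = (b.(0 | 0) + (a.0 + 0\{c})) | ((0 + 0 + 0\{c}) | 0\{a,b}) ⊢ ··a··> p4, ··b··> p5
  p3 = 0 | 0 | ((0 + 0 + 0\{c}) | b.0\{a,b}) ⊢ ··b··> p5
  p4 = 0 | ((0 + 0 + 0\{c}) | 0\{a,b}) ⊢ stopped
  p5 = 0 | 0 | ((0 + 0 + 0\{c}) | 0\{a,b}) ⊢ stopped
LTS(Q): 6 reachable states
  q0 = (b.(0 | 0) + (a.0 + 0\{c})) | ((0 + 0 + 0\{c}) | a.0\{a,b}) ⊢ ··a··> q1, ··a··> q2, ··b··> q3
  q1 = (b.(0 | 0) + (a.0 + 0\{c})) | ((0 + 0 + 0\{c}) | 0\{a,b}) ⊢ ··a··> q4, ··b··> q5
  q2 = 0 | ((0 + 0 + 0\{c}) | a.0\{a,b}) ⊢ ··a··> q4
  q3 = 0 | 0 | ((0 + 0 + 0\{c}) | a.0\{a,b}) ⊢ ··a··> q5
  q4 = 0 | ((0 + 0 + 0\{c}) | 0\{a,b}) ⊢ stopped
  q5 = 0 | 0 | ((0 + 0 + 0\{c}) | 0\{a,b}) ⊢ stopped
Executing bb from P (initial set {p0}):
  after b @ step 1: {p2, p3}
  after b @ step 2: {p5}
  — P admits the full trace.
Executing bb from Q (initial set {q0}):
  after b @ step 1: {q3}
  after b @ step 2: ∅  — Q cannot continue

bb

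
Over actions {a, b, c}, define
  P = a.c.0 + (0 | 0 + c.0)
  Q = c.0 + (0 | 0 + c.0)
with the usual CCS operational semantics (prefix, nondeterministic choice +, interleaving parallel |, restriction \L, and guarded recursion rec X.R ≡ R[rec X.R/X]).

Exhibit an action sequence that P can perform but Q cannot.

a

LTS(P): 3 reachable states
  p0 = a.c.0 + (0 | 0 + c.0) | ··a··> p1, ··c··> p2
  p1 = c.0 | ··c··> p2
  p2 = 0 | ·
LTS(Q): 2 reachable states
  q0 = c.0 + (0 | 0 + c.0) | ··c··> q1
  q1 = 0 | ·
Executing a from P (initial set {p0}):
  step 1 (a): {p1}
  P completes σ.
Executing a from Q (initial set {q0}):
  step 1 (a): ∅ (Q stuck)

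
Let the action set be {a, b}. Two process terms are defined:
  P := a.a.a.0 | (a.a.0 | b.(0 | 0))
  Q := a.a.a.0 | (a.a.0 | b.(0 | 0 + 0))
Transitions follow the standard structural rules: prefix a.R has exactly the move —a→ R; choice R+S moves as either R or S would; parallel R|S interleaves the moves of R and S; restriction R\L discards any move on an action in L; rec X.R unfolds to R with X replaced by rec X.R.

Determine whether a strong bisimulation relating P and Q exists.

Reachable graph of P (24 states):
  u0 = a.a.a.0 | (a.a.0 | b.(0 | 0)) ⊢ —a→ u1, —a→ u2, —b→ u3
  u1 = a.a.0 | (a.a.0 | b.(0 | 0)) ⊢ —a→ u4, —a→ u5, —b→ u6
  u2 = a.a.a.0 | (a.0 | b.(0 | 0)) ⊢ —a→ u5, —a→ u7, —b→ u8
  u3 = a.a.a.0 | (a.a.0 | (0 | 0)) ⊢ —a→ u6, —a→ u8
  u4 = a.0 | (a.a.0 | b.(0 | 0)) ⊢ —a→ u10, —a→ u9, —b→ u11
  u5 = a.a.0 | (a.0 | b.(0 | 0)) ⊢ —a→ u10, —a→ u12, —b→ u13
  u6 = a.a.0 | (a.a.0 | (0 | 0)) ⊢ —a→ u11, —a→ u13
  u7 = a.a.a.0 | (0 | b.(0 | 0)) ⊢ —a→ u12, —b→ u14
  u8 = a.a.a.0 | (a.0 | (0 | 0)) ⊢ —a→ u13, —a→ u14
  u9 = 0 | (a.a.0 | b.(0 | 0)) ⊢ —a→ u15, —b→ u16
  u10 = a.0 | (a.0 | b.(0 | 0)) ⊢ —a→ u15, —a→ u17, —b→ u18
  u11 = a.0 | (a.a.0 | (0 | 0)) ⊢ —a→ u16, —a→ u18
  u12 = a.a.0 | (0 | b.(0 | 0)) ⊢ —a→ u17, —b→ u19
  u13 = a.a.0 | (a.0 | (0 | 0)) ⊢ —a→ u18, —a→ u19
  u14 = a.a.a.0 | (0 | (0 | 0)) ⊢ —a→ u19
  u15 = 0 | (a.0 | b.(0 | 0)) ⊢ —a→ u20, —b→ u21
  u16 = 0 | (a.a.0 | (0 | 0)) ⊢ —a→ u21
  u17 = a.0 | (0 | b.(0 | 0)) ⊢ —a→ u20, —b→ u22
  u18 = a.0 | (a.0 | (0 | 0)) ⊢ —a→ u21, —a→ u22
  u19 = a.a.0 | (0 | (0 | 0)) ⊢ —a→ u22
  u20 = 0 | (0 | b.(0 | 0)) ⊢ —b→ u23
  u21 = 0 | (a.0 | (0 | 0)) ⊢ —a→ u23
  u22 = a.0 | (0 | (0 | 0)) ⊢ —a→ u23
  u23 = 0 | (0 | (0 | 0)) ⊢ ∅
Reachable graph of Q (24 states):
  v0 = a.a.a.0 | (a.a.0 | b.(0 | 0 + 0)) ⊢ —a→ v1, —a→ v2, —b→ v3
  v1 = a.a.0 | (a.a.0 | b.(0 | 0 + 0)) ⊢ —a→ v4, —a→ v5, —b→ v6
  v2 = a.a.a.0 | (a.0 | b.(0 | 0 + 0)) ⊢ —a→ v5, —a→ v7, —b→ v8
  v3 = a.a.a.0 | (a.a.0 | (0 | 0 + 0)) ⊢ —a→ v6, —a→ v8
  v4 = a.0 | (a.a.0 | b.(0 | 0 + 0)) ⊢ —a→ v10, —a→ v9, —b→ v11
  v5 = a.a.0 | (a.0 | b.(0 | 0 + 0)) ⊢ —a→ v10, —a→ v12, —b→ v13
  v6 = a.a.0 | (a.a.0 | (0 | 0 + 0)) ⊢ —a→ v11, —a→ v13
  v7 = a.a.a.0 | (0 | b.(0 | 0 + 0)) ⊢ —a→ v12, —b→ v14
  v8 = a.a.a.0 | (a.0 | (0 | 0 + 0)) ⊢ —a→ v13, —a→ v14
  v9 = 0 | (a.a.0 | b.(0 | 0 + 0)) ⊢ —a→ v15, —b→ v16
  v10 = a.0 | (a.0 | b.(0 | 0 + 0)) ⊢ —a→ v15, —a→ v17, —b→ v18
  v11 = a.0 | (a.a.0 | (0 | 0 + 0)) ⊢ —a→ v16, —a→ v18
  v12 = a.a.0 | (0 | b.(0 | 0 + 0)) ⊢ —a→ v17, —b→ v19
  v13 = a.a.0 | (a.0 | (0 | 0 + 0)) ⊢ —a→ v18, —a→ v19
  v14 = a.a.a.0 | (0 | (0 | 0 + 0)) ⊢ —a→ v19
  v15 = 0 | (a.0 | b.(0 | 0 + 0)) ⊢ —a→ v20, —b→ v21
  v16 = 0 | (a.a.0 | (0 | 0 + 0)) ⊢ —a→ v21
  v17 = a.0 | (0 | b.(0 | 0 + 0)) ⊢ —a→ v20, —b→ v22
  v18 = a.0 | (a.0 | (0 | 0 + 0)) ⊢ —a→ v21, —a→ v22
  v19 = a.a.0 | (0 | (0 | 0 + 0)) ⊢ —a→ v22
  v20 = 0 | (0 | b.(0 | 0 + 0)) ⊢ —b→ v23
  v21 = 0 | (a.0 | (0 | 0 + 0)) ⊢ —a→ v23
  v22 = a.0 | (0 | (0 | 0 + 0)) ⊢ —a→ v23
  v23 = 0 | (0 | (0 | 0 + 0)) ⊢ ∅
Partition-refinement fixed point:
  B0 = {u0, v0}
  B1 = {u3, v3}
  B2 = {u6, u8, v6, v8}
  B3 = {u11, u13, u14, v11, v13, v14}
  B4 = {u16, u18, u19, v16, v18, v19}
  B5 = {u21, u22, v21, v22}
  B6 = {u23, v23}
  B7 = {u1, u2, v1, v2}
  B8 = {u4, u5, u7, v4, v5, v7}
  B9 = {u10, u12, u9, v10, v12, v9}
  B10 = {u15, u17, v15, v17}
  B11 = {u20, v20}
u0 ∈ B0, v0 ∈ B0 → same block

bisimilar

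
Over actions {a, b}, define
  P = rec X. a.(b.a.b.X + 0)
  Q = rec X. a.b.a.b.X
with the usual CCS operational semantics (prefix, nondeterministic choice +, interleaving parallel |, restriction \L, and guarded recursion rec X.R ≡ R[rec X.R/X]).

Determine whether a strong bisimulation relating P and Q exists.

P ~ Q

P's transition system — 4 states:
  s0 = rec X. a.(b.a.b.X + 0) ⊢ ··a··> s1
  s1 = b.a.b.(rec X. a.(b.a.b.X + 0)) + 0 ⊢ ··b··> s2
  s2 = a.b.(rec X. a.(b.a.b.X + 0)) ⊢ ··a··> s3
  s3 = b.(rec X. a.(b.a.b.X + 0)) ⊢ ··b··> s0
Q's transition system — 4 states:
  t0 = rec X. a.b.a.b.X ⊢ ··a··> t1
  t1 = b.a.b.(rec X. a.b.a.b.X) ⊢ ··b··> t2
  t2 = a.b.(rec X. a.b.a.b.X) ⊢ ··a··> t3
  t3 = b.(rec X. a.b.a.b.X) ⊢ ··b··> t0
Bisimilarity quotient blocks:
  B0 = {s0, s2, t0, t2}
  B1 = {s1, s3, t1, t3}
s0 ∈ B0, t0 ∈ B0 → same block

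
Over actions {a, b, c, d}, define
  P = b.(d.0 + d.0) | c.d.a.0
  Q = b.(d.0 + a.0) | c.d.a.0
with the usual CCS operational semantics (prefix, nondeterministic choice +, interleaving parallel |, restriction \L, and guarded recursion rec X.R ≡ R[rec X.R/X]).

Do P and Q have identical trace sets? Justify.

traces(P) ≠ traces(Q) — witness ⟨ba⟩

Reachable graph of P (12 states):
  p0 = b.(d.0 + d.0) | c.d.a.0 :: -b-> p1, -c-> p2
  p1 = (d.0 + d.0) | c.d.a.0 :: -c-> p3, -d-> p4
  p2 = b.(d.0 + d.0) | d.a.0 :: -b-> p3, -d-> p5
  p3 = (d.0 + d.0) | d.a.0 :: -d-> p6, -d-> p7
  p4 = 0 | c.d.a.0 :: -c-> p7
  p5 = b.(d.0 + d.0) | a.0 :: -a-> p8, -b-> p6
  p6 = (d.0 + d.0) | a.0 :: -a-> p9, -d-> p10
  p7 = 0 | d.a.0 :: -d-> p10
  p8 = b.(d.0 + d.0) | 0 :: -b-> p9
  p9 = (d.0 + d.0) | 0 :: -d-> p11
  p10 = 0 | a.0 :: -a-> p11
  p11 = 0 | 0 :: stopped
Reachable graph of Q (12 states):
  q0 = b.(d.0 + a.0) | c.d.a.0 :: -b-> q1, -c-> q2
  q1 = (d.0 + a.0) | c.d.a.0 :: -a-> q3, -c-> q4, -d-> q3
  q2 = b.(d.0 + a.0) | d.a.0 :: -b-> q4, -d-> q5
  q3 = 0 | c.d.a.0 :: -c-> q6
  q4 = (d.0 + a.0) | d.a.0 :: -a-> q6, -d-> q6, -d-> q7
  q5 = b.(d.0 + a.0) | a.0 :: -a-> q8, -b-> q7
  q6 = 0 | d.a.0 :: -d-> q9
  q7 = (d.0 + a.0) | a.0 :: -a-> q10, -a-> q9, -d-> q9
  q8 = b.(d.0 + a.0) | 0 :: -b-> q10
  q9 = 0 | a.0 :: -a-> q11
  q10 = (d.0 + a.0) | 0 :: -a-> q11, -d-> q11
  q11 = 0 | 0 :: stopped
Trace ⟨ba⟩ through Q, begin at {q0}:
  after b @ step 1: {q1}
  after a @ step 2: {q3}
  Q completes σ.
Trace ⟨ba⟩ through P, begin at {p0}:
  after b @ step 1: {p1}
  after a @ step 2: ∅ (P stuck)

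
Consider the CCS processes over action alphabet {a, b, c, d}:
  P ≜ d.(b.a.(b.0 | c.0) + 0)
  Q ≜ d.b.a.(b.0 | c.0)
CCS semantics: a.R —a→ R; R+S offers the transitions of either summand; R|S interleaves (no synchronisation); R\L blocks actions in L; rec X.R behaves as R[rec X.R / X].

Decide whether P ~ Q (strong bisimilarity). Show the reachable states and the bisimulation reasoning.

YES

LTS(P): 7 reachable states
  s0 = d.(b.a.(b.0 | c.0) + 0) ⊢ =d=> s1
  s1 = b.a.(b.0 | c.0) + 0 ⊢ =b=> s2
  s2 = a.(b.0 | c.0) ⊢ =a=> s3
  s3 = b.0 | c.0 ⊢ =b=> s4, =c=> s5
  s4 = 0 | c.0 ⊢ =c=> s6
  s5 = b.0 | 0 ⊢ =b=> s6
  s6 = 0 | 0 ⊢ deadlocked
LTS(Q): 7 reachable states
  t0 = d.b.a.(b.0 | c.0) ⊢ =d=> t1
  t1 = b.a.(b.0 | c.0) ⊢ =b=> t2
  t2 = a.(b.0 | c.0) ⊢ =a=> t3
  t3 = b.0 | c.0 ⊢ =b=> t4, =c=> t5
  t4 = 0 | c.0 ⊢ =c=> t6
  t5 = b.0 | 0 ⊢ =b=> t6
  t6 = 0 | 0 ⊢ deadlocked
Coarsest stable partition (strong bisimilarity classes):
  B0 = {s0, t0}
  B1 = {s1, t1}
  B2 = {s2, t2}
  B3 = {s3, t3}
  B4 = {s4, t4}
  B5 = {s6, t6}
  B6 = {s5, t5}
s0 ∈ B0, t0 ∈ B0 → same block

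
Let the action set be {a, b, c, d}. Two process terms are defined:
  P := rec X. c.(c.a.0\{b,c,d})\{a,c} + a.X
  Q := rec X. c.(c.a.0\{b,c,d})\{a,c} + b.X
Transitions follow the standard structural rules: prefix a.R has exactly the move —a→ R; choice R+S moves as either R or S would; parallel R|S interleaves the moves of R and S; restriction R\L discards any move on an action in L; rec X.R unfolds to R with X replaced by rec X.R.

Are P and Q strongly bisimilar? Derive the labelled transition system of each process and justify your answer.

not bisimilar

Reachable graph of P (2 states):
  m0 = rec X. c.(c.a.0\{b,c,d})\{a,c} + a.X :: ··a··> m0, ··c··> m1
  m1 = (c.a.0\{b,c,d})\{a,c} :: deadlocked
Reachable graph of Q (2 states):
  n0 = rec X. c.(c.a.0\{b,c,d})\{a,c} + b.X :: ··b··> n0, ··c··> n1
  n1 = (c.a.0\{b,c,d})\{a,c} :: deadlocked
Bisimilarity quotient blocks:
  B0 = {m0}
  B1 = {m1, n1}
  B2 = {n0}
m0 ∈ B0, n0 ∈ B2 → different blocks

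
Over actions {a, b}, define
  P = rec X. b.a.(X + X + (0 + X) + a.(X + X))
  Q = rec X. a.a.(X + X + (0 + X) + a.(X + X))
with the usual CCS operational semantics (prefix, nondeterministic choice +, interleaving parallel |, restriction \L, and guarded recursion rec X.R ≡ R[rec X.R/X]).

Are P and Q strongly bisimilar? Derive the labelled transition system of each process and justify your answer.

Reachable graph of P (4 states):
  p0 = rec X. b.a.(X + X + (0 + X) + a.(X + X)) → ··b··> p1
  p1 = a.((rec X. b.a.(X + X + (0 + X) + a.(X + X))) + (rec X. b.a.(X + X + (0 + X) + a.(X + X))) + (0 + (rec X. b.a.(X + X + (0 + X) + a.(X + X)))) + a.((rec X. b.a.(X + X + (0 + X) + a.(X + X))) + (rec X. b.a.(X + X + (0 + X) + a.(X + X))))) → ··a··> p2
  p2 = (rec X. b.a.(X + X + (0 + X) + a.(X + X))) + (rec X. b.a.(X + X + (0 + X) + a.(X + X))) + (0 + (rec X. b.a.(X + X + (0 + X) + a.(X + X)))) + a.((rec X. b.a.(X + X + (0 + X) + a.(X + X))) + (rec X. b.a.(X + X + (0 + X) + a.(X + X)))) → ··a··> p3, ··b··> p1
  p3 = (rec X. b.a.(X + X + (0 + X) + a.(X + X))) + (rec X. b.a.(X + X + (0 + X) + a.(X + X))) → ··b··> p1
Reachable graph of Q (4 states):
  q0 = rec X. a.a.(X + X + (0 + X) + a.(X + X)) → ··a··> q1
  q1 = a.((rec X. a.a.(X + X + (0 + X) + a.(X + X))) + (rec X. a.a.(X + X + (0 + X) + a.(X + X))) + (0 + (rec X. a.a.(X + X + (0 + X) + a.(X + X)))) + a.((rec X. a.a.(X + X + (0 + X) + a.(X + X))) + (rec X. a.a.(X + X + (0 + X) + a.(X + X))))) → ··a··> q2
  q2 = (rec X. a.a.(X + X + (0 + X) + a.(X + X))) + (rec X. a.a.(X + X + (0 + X) + a.(X + X))) + (0 + (rec X. a.a.(X + X + (0 + X) + a.(X + X)))) + a.((rec X. a.a.(X + X + (0 + X) + a.(X + X))) + (rec X. a.a.(X + X + (0 + X) + a.(X + X)))) → ··a··> q1, ··a··> q3
  q3 = (rec X. a.a.(X + X + (0 + X) + a.(X + X))) + (rec X. a.a.(X + X + (0 + X) + a.(X + X))) → ··a··> q1
Coarsest stable partition (strong bisimilarity classes):
  B0 = {p0, p3}
  B1 = {p1}
  B2 = {p2}
  B3 = {q0, q1, q2, q3}
p0 ∈ B0, q0 ∈ B3 → different blocks

P ≁ Q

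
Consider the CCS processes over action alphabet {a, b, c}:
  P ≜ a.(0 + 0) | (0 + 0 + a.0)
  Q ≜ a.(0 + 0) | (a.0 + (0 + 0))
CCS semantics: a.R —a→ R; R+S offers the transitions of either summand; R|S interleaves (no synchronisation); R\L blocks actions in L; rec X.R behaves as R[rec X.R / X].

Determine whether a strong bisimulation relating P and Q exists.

P ~ Q

Reachable graph of P (4 states):
  u0 = a.(0 + 0) | (0 + 0 + a.0) :: =a=> u1, =a=> u2
  u1 = (0 + 0) | (0 + 0 + a.0) :: =a=> u3
  u2 = a.(0 + 0) | 0 :: =a=> u3
  u3 = (0 + 0) | 0 :: stopped
Reachable graph of Q (4 states):
  v0 = a.(0 + 0) | (a.0 + (0 + 0)) :: =a=> v1, =a=> v2
  v1 = (0 + 0) | (a.0 + (0 + 0)) :: =a=> v3
  v2 = a.(0 + 0) | 0 :: =a=> v3
  v3 = (0 + 0) | 0 :: stopped
Partition-refinement fixed point:
  B0 = {u0, v0}
  B1 = {u1, u2, v1, v2}
  B2 = {u3, v3}
u0 ∈ B0, v0 ∈ B0 → same block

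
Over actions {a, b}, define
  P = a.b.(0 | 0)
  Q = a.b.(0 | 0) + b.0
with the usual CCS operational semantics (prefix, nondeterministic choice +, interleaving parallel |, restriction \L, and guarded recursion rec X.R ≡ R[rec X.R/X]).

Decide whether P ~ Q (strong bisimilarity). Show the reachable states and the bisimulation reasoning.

NO

Reachable graph of P (3 states):
  p0 = a.b.(0 | 0) | --a--▸ p1
  p1 = b.(0 | 0) | --b--▸ p2
  p2 = 0 | 0 | ∅
Reachable graph of Q (4 states):
  q0 = a.b.(0 | 0) + b.0 | --a--▸ q1, --b--▸ q2
  q1 = b.(0 | 0) | --b--▸ q3
  q2 = 0 | ∅
  q3 = 0 | 0 | ∅
Coarsest stable partition (strong bisimilarity classes):
  B0 = {p0}
  B1 = {p1, q1}
  B2 = {p2, q2, q3}
  B3 = {q0}
p0 ∈ B0, q0 ∈ B3 → different blocks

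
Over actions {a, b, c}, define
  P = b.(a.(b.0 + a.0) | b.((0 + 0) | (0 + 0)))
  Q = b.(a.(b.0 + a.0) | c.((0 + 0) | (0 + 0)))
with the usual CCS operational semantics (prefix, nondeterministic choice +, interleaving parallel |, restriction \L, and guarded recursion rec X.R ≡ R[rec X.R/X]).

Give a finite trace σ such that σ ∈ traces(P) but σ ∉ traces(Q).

bb

Reachable graph of P (7 states):
  u0 = b.(a.(b.0 + a.0) | b.((0 + 0) | (0 + 0))) | -b-> u1
  u1 = a.(b.0 + a.0) | b.((0 + 0) | (0 + 0)) | -a-> u2, -b-> u3
  u2 = (b.0 + a.0) | b.((0 + 0) | (0 + 0)) | -a-> u4, -b-> u4, -b-> u5
  u3 = a.(b.0 + a.0) | ((0 + 0) | (0 + 0)) | -a-> u5
  u4 = 0 | b.((0 + 0) | (0 + 0)) | -b-> u6
  u5 = (b.0 + a.0) | ((0 + 0) | (0 + 0)) | -a-> u6, -b-> u6
  u6 = 0 | ((0 + 0) | (0 + 0)) | deadlocked
Reachable graph of Q (7 states):
  v0 = b.(a.(b.0 + a.0) | c.((0 + 0) | (0 + 0))) | -b-> v1
  v1 = a.(b.0 + a.0) | c.((0 + 0) | (0 + 0)) | -a-> v2, -c-> v3
  v2 = (b.0 + a.0) | c.((0 + 0) | (0 + 0)) | -a-> v4, -b-> v4, -c-> v5
  v3 = a.(b.0 + a.0) | ((0 + 0) | (0 + 0)) | -a-> v5
  v4 = 0 | c.((0 + 0) | (0 + 0)) | -c-> v6
  v5 = (b.0 + a.0) | ((0 + 0) | (0 + 0)) | -a-> v6, -b-> v6
  v6 = 0 | ((0 + 0) | (0 + 0)) | deadlocked
Run σ = ⟨bb⟩ on P: start {u0}
  [1] b ⇒ {u1}
  [2] b ⇒ {u3}
  P completes σ.
Run σ = ⟨bb⟩ on Q: start {v0}
  [1] b ⇒ {v1}
  [2] b ⇒ no successor for Q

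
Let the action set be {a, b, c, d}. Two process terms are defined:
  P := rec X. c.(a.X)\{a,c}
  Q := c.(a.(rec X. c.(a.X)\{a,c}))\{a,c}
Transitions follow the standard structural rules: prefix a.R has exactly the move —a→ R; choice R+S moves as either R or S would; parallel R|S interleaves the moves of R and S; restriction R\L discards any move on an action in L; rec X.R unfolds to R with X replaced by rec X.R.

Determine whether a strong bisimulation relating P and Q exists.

P's transition system — 2 states:
  m0 = rec X. c.(a.X)\{a,c} | ··c··> m1
  m1 = (a.(rec X. c.(a.X)\{a,c}))\{a,c} | ·
Q's transition system — 2 states:
  n0 = c.(a.(rec X. c.(a.X)\{a,c}))\{a,c} | ··c··> n1
  n1 = (a.(rec X. c.(a.X)\{a,c}))\{a,c} | ·
Bisimilarity quotient blocks:
  B0 = {m0, n0}
  B1 = {m1, n1}
m0 ∈ B0, n0 ∈ B0 → same block

bisimilar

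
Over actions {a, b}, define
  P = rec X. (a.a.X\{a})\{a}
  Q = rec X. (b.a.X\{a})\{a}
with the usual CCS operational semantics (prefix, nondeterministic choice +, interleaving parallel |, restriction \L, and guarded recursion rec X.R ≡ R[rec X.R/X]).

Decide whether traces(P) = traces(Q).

trace-distinct — witness ⟨b⟩

Reachable graph of P (1 states):
  m0 = rec X. (a.a.X\{a})\{a} | ·
Reachable graph of Q (2 states):
  n0 = rec X. (b.a.X\{a})\{a} | =b=> n1
  n1 = (a.(rec X. (b.a.X\{a})\{a})\{a})\{a} | ·
Executing b from Q (initial set {n0}):
  after b @ step 1: {n1}
  ✓ Q
Executing b from P (initial set {m0}):
  after b @ step 1: ∅ (P stuck)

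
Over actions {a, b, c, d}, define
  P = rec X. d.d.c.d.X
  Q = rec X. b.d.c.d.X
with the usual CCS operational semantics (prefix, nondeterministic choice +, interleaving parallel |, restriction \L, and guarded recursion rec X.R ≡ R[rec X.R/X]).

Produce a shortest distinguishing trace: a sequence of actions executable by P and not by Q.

d

Reachable graph of P (4 states):
  m0 = rec X. d.d.c.d.X ⊢ =d=> m1
  m1 = d.c.d.(rec X. d.d.c.d.X) ⊢ =d=> m2
  m2 = c.d.(rec X. d.d.c.d.X) ⊢ =c=> m3
  m3 = d.(rec X. d.d.c.d.X) ⊢ =d=> m0
Reachable graph of Q (4 states):
  n0 = rec X. b.d.c.d.X ⊢ =b=> n1
  n1 = d.c.d.(rec X. b.d.c.d.X) ⊢ =d=> n2
  n2 = c.d.(rec X. b.d.c.d.X) ⊢ =c=> n3
  n3 = d.(rec X. b.d.c.d.X) ⊢ =d=> n0
Trace ⟨d⟩ through P, begin at {m0}:
  step 1 (d): {m1}
  — P admits the full trace.
Trace ⟨d⟩ through Q, begin at {n0}:
  step 1 (d): ∅  — Q cannot continue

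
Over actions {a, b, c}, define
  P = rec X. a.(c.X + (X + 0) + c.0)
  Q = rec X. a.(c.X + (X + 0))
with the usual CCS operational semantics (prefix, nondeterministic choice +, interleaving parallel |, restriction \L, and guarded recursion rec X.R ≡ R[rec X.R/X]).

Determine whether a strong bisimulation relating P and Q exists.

LTS(P): 3 reachable states
  p0 = rec X. a.(c.X + (X + 0) + c.0) | --a--▸ p1
  p1 = c.(rec X. a.(c.X + (X + 0) + c.0)) + ((rec X. a.(c.X + (X + 0) + c.0)) + 0) + c.0 | --a--▸ p1, --c--▸ p0, --c--▸ p2
  p2 = 0 | ·
LTS(Q): 2 reachable states
  q0 = rec X. a.(c.X + (X + 0)) | --a--▸ q1
  q1 = c.(rec X. a.(c.X + (X + 0))) + ((rec X. a.(c.X + (X + 0))) + 0) | --a--▸ q1, --c--▸ q0
Coarsest stable partition (strong bisimilarity classes):
  B0 = {p0}
  B1 = {p1}
  B2 = {p2}
  B3 = {q0}
  B4 = {q1}
p0 ∈ B0, q0 ∈ B3 → different blocks

P ≁ Q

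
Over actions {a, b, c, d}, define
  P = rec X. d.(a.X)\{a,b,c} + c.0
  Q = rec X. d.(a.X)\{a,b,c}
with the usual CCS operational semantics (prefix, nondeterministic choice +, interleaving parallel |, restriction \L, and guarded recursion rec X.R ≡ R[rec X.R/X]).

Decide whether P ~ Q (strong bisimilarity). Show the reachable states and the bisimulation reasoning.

P's transition system — 3 states:
  p0 = rec X. d.(a.X)\{a,b,c} + c.0 → =c=> p1, =d=> p2
  p1 = 0 → deadlocked
  p2 = (a.(rec X. d.(a.X)\{a,b,c} + c.0))\{a,b,c} → deadlocked
Q's transition system — 2 states:
  q0 = rec X. d.(a.X)\{a,b,c} → =d=> q1
  q1 = (a.(rec X. d.(a.X)\{a,b,c}))\{a,b,c} → deadlocked
Coarsest stable partition (strong bisimilarity classes):
  B0 = {p0}
  B1 = {p1, p2, q1}
  B2 = {q0}
p0 ∈ B0, q0 ∈ B2 → different blocks

not bisimilar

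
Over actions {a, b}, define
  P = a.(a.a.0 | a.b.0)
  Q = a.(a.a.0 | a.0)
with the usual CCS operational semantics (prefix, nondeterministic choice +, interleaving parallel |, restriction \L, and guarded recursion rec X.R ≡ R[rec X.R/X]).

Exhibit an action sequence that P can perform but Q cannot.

Reachable graph of P (10 states):
  m0 = a.(a.a.0 | a.b.0) | -a-> m1
  m1 = a.a.0 | a.b.0 | -a-> m2, -a-> m3
  m2 = a.0 | a.b.0 | -a-> m4, -a-> m5
  m3 = a.a.0 | b.0 | -a-> m5, -b-> m6
  m4 = 0 | a.b.0 | -a-> m7
  m5 = a.0 | b.0 | -a-> m7, -b-> m8
  m6 = a.a.0 | 0 | -a-> m8
  m7 = 0 | b.0 | -b-> m9
  m8 = a.0 | 0 | -a-> m9
  m9 = 0 | 0 | deadlocked
Reachable graph of Q (7 states):
  n0 = a.(a.a.0 | a.0) | -a-> n1
  n1 = a.a.0 | a.0 | -a-> n2, -a-> n3
  n2 = a.0 | a.0 | -a-> n4, -a-> n5
  n3 = a.a.0 | 0 | -a-> n5
  n4 = 0 | a.0 | -a-> n6
  n5 = a.0 | 0 | -a-> n6
  n6 = 0 | 0 | deadlocked
Executing aab from P (initial set {m0}):
  after a @ step 1: {m1}
  after a @ step 2: {m2, m3}
  after b @ step 3: {m6}
  P completes σ.
Executing aab from Q (initial set {n0}):
  after a @ step 1: {n1}
  after a @ step 2: {n2, n3}
  after b @ step 3: ∅ (Q stuck)

aab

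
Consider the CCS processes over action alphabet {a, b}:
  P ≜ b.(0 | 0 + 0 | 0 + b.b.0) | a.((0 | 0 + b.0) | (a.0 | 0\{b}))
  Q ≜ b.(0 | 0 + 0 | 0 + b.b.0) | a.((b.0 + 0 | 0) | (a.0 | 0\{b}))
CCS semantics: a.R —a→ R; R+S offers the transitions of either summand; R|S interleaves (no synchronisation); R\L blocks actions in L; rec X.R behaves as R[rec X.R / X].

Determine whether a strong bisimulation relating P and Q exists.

YES

Reachable graph of P (20 states):
  s0 = b.(0 | 0 + 0 | 0 + b.b.0) | a.((0 | 0 + b.0) | (a.0 | 0\{b})) has moves =a=> s1, =b=> s2
  s1 = b.(0 | 0 + 0 | 0 + b.b.0) | ((0 | 0 + b.0) | (a.0 | 0\{b})) has moves =a=> s3, =b=> s4, =b=> s5
  s2 = (0 | 0 + 0 | 0 + b.b.0) | a.((0 | 0 + b.0) | (a.0 | 0\{b})) has moves =a=> s4, =b=> s6
  s3 = b.(0 | 0 + 0 | 0 + b.b.0) | ((0 | 0 + b.0) | (0 | 0\{b})) has moves =b=> s7, =b=> s8
  s4 = (0 | 0 + 0 | 0 + b.b.0) | ((0 | 0 + b.0) | (a.0 | 0\{b})) has moves =a=> s7, =b=> s10, =b=> s9
  s5 = b.(0 | 0 + 0 | 0 + b.b.0) | (0 | (a.0 | 0\{b})) has moves =a=> s8, =b=> s9
  s6 = b.0 | a.((0 | 0 + b.0) | (a.0 | 0\{b})) has moves =a=> s10, =b=> s11
  s7 = (0 | 0 + 0 | 0 + b.b.0) | ((0 | 0 + b.0) | (0 | 0\{b})) has moves =b=> s12, =b=> s13
  s8 = b.(0 | 0 + 0 | 0 + b.b.0) | (0 | (0 | 0\{b})) has moves =b=> s12
  s9 = (0 | 0 + 0 | 0 + b.b.0) | (0 | (a.0 | 0\{b})) has moves =a=> s12, =b=> s14
  s10 = b.0 | ((0 | 0 + b.0) | (a.0 | 0\{b})) has moves =a=> s13, =b=> s14, =b=> s15
  s11 = 0 | a.((0 | 0 + b.0) | (a.0 | 0\{b})) has moves =a=> s15
  s12 = (0 | 0 + 0 | 0 + b.b.0) | (0 | (0 | 0\{b})) has moves =b=> s16
  s13 = b.0 | ((0 | 0 + b.0) | (0 | 0\{b})) has moves =b=> s16, =b=> s17
  s14 = b.0 | (0 | (a.0 | 0\{b})) has moves =a=> s16, =b=> s18
  s15 = 0 | ((0 | 0 + b.0) | (a.0 | 0\{b})) has moves =a=> s17, =b=> s18
  s16 = b.0 | (0 | (0 | 0\{b})) has moves =b=> s19
  s17 = 0 | ((0 | 0 + b.0) | (0 | 0\{b})) has moves =b=> s19
  s18 = 0 | (0 | (a.0 | 0\{b})) has moves =a=> s19
  s19 = 0 | (0 | (0 | 0\{b})) has moves ·
Reachable graph of Q (20 states):
  t0 = b.(0 | 0 + 0 | 0 + b.b.0) | a.((b.0 + 0 | 0) | (a.0 | 0\{b})) has moves =a=> t1, =b=> t2
  t1 = b.(0 | 0 + 0 | 0 + b.b.0) | ((b.0 + 0 | 0) | (a.0 | 0\{b})) has moves =a=> t3, =b=> t4, =b=> t5
  t2 = (0 | 0 + 0 | 0 + b.b.0) | a.((b.0 + 0 | 0) | (a.0 | 0\{b})) has moves =a=> t4, =b=> t6
  t3 = b.(0 | 0 + 0 | 0 + b.b.0) | ((b.0 + 0 | 0) | (0 | 0\{b})) has moves =b=> t7, =b=> t8
  t4 = (0 | 0 + 0 | 0 + b.b.0) | ((b.0 + 0 | 0) | (a.0 | 0\{b})) has moves =a=> t7, =b=> t10, =b=> t9
  t5 = b.(0 | 0 + 0 | 0 + b.b.0) | (0 | (a.0 | 0\{b})) has moves =a=> t8, =b=> t9
  t6 = b.0 | a.((b.0 + 0 | 0) | (a.0 | 0\{b})) has moves =a=> t10, =b=> t11
  t7 = (0 | 0 + 0 | 0 + b.b.0) | ((b.0 + 0 | 0) | (0 | 0\{b})) has moves =b=> t12, =b=> t13
  t8 = b.(0 | 0 + 0 | 0 + b.b.0) | (0 | (0 | 0\{b})) has moves =b=> t12
  t9 = (0 | 0 + 0 | 0 + b.b.0) | (0 | (a.0 | 0\{b})) has moves =a=> t12, =b=> t14
  t10 = b.0 | ((b.0 + 0 | 0) | (a.0 | 0\{b})) has moves =a=> t13, =b=> t14, =b=> t15
  t11 = 0 | a.((b.0 + 0 | 0) | (a.0 | 0\{b})) has moves =a=> t15
  t12 = (0 | 0 + 0 | 0 + b.b.0) | (0 | (0 | 0\{b})) has moves =b=> t16
  t13 = b.0 | ((b.0 + 0 | 0) | (0 | 0\{b})) has moves =b=> t16, =b=> t17
  t14 = b.0 | (0 | (a.0 | 0\{b})) has moves =a=> t16, =b=> t18
  t15 = 0 | ((b.0 + 0 | 0) | (a.0 | 0\{b})) has moves =a=> t17, =b=> t18
  t16 = b.0 | (0 | (0 | 0\{b})) has moves =b=> t19
  t17 = 0 | ((b.0 + 0 | 0) | (0 | 0\{b})) has moves =b=> t19
  t18 = 0 | (0 | (a.0 | 0\{b})) has moves =a=> t19
  t19 = 0 | (0 | (0 | 0\{b})) has moves ·
Partition-refinement fixed point:
  B0 = {s0, t0}
  B1 = {s2, t2}
  B2 = {s6, t6}
  B3 = {s11, t11}
  B4 = {s14, s15, t14, t15}
  B5 = {s16, s17, t16, t17}
  B6 = {s19, t19}
  B7 = {s18, t18}
  B8 = {s10, s9, t10, t9}
  B9 = {s12, s13, t12, t13}
  B10 = {s4, s5, t4, t5}
  B11 = {s7, s8, t7, t8}
  B12 = {s1, t1}
  B13 = {s3, t3}
s0 ∈ B0, t0 ∈ B0 → same block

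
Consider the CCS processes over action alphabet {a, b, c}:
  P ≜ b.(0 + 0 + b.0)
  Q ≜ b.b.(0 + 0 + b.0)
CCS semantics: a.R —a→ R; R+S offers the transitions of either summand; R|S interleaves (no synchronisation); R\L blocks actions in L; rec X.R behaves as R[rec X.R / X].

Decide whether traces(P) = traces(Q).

LTS(P): 3 reachable states
  m0 = b.(0 + 0 + b.0) :: -b-> m1
  m1 = 0 + 0 + b.0 :: -b-> m2
  m2 = 0 :: (no moves)
LTS(Q): 4 reachable states
  n0 = b.b.(0 + 0 + b.0) :: -b-> n1
  n1 = b.(0 + 0 + b.0) :: -b-> n2
  n2 = 0 + 0 + b.0 :: -b-> n3
  n3 = 0 :: (no moves)
Executing bbb from Q (initial set {n0}):
  [1] b ⇒ {n1}
  [2] b ⇒ {n2}
  [3] b ⇒ {n3}
  — Q admits the full trace.
Executing bbb from P (initial set {m0}):
  [1] b ⇒ {m1}
  [2] b ⇒ {m2}
  [3] b ⇒ ∅  — P cannot continue

NO — witness ⟨bbb⟩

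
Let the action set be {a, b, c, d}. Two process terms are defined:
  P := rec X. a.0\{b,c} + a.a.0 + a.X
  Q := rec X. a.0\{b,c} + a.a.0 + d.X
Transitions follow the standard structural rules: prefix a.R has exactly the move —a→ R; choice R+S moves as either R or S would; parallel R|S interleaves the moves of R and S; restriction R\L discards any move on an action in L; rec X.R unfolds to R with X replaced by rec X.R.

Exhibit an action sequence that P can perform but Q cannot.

LTS(P): 4 reachable states
  u0 = rec X. a.0\{b,c} + a.a.0 + a.X → —a→ u0, —a→ u1, —a→ u2
  u1 = 0\{b,c} → ∅
  u2 = a.0 → —a→ u3
  u3 = 0 → ∅
LTS(Q): 4 reachable states
  v0 = rec X. a.0\{b,c} + a.a.0 + d.X → —a→ v1, —a→ v2, —d→ v0
  v1 = 0\{b,c} → ∅
  v2 = a.0 → —a→ v3
  v3 = 0 → ∅
Run σ = ⟨aaa⟩ on P: start {u0}
  after a @ step 1: {u0, u1, u2}
  after a @ step 2: {u0, u1, u2, u3}
  after a @ step 3: {u0, u1, u2, u3}
  ✓ P
Run σ = ⟨aaa⟩ on Q: start {v0}
  after a @ step 1: {v1, v2}
  after a @ step 2: {v3}
  after a @ step 3: ∅ (Q stuck)

aaa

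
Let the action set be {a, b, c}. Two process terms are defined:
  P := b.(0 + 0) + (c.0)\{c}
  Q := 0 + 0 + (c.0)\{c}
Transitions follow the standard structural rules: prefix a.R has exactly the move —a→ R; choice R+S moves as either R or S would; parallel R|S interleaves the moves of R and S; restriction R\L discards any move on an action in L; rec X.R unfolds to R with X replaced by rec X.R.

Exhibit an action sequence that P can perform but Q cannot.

b

P's transition system — 2 states:
  p0 = b.(0 + 0) + (c.0)\{c} has moves -b-> p1
  p1 = 0 + 0 has moves ∅
Q's transition system — 1 states:
  q0 = 0 + 0 + (c.0)\{c} has moves ∅
Executing b from P (initial set {p0}):
  [1] b ⇒ {p1}
  ✓ P
Executing b from Q (initial set {q0}):
  [1] b ⇒ no successor for Q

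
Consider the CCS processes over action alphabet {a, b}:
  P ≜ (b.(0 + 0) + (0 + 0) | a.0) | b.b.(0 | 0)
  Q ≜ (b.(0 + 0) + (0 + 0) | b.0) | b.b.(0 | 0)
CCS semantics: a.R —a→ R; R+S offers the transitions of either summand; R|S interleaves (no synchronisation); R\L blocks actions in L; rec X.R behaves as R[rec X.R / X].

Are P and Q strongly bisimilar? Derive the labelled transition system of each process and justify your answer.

Reachable graph of P (9 states):
  u0 = (b.(0 + 0) + (0 + 0) | a.0) | b.b.(0 | 0) has moves ··a··> u1, ··b··> u2, ··b··> u3
  u1 = (0 + 0) | 0 | b.b.(0 | 0) has moves ··b··> u4
  u2 = (0 + 0) | b.b.(0 | 0) has moves ··b··> u5
  u3 = (b.(0 + 0) + (0 + 0) | a.0) | b.(0 | 0) has moves ··a··> u4, ··b··> u5, ··b··> u6
  u4 = (0 + 0) | 0 | b.(0 | 0) has moves ··b··> u7
  u5 = (0 + 0) | b.(0 | 0) has moves ··b··> u8
  u6 = (b.(0 + 0) + (0 + 0) | a.0) | (0 | 0) has moves ··a··> u7, ··b··> u8
  u7 = (0 + 0) | 0 | (0 | 0) has moves ·
  u8 = (0 + 0) | (0 | 0) has moves ·
Reachable graph of Q (9 states):
  v0 = (b.(0 + 0) + (0 + 0) | b.0) | b.b.(0 | 0) has moves ··b··> v1, ··b··> v2, ··b··> v3
  v1 = (0 + 0) | 0 | b.b.(0 | 0) has moves ··b··> v4
  v2 = (0 + 0) | b.b.(0 | 0) has moves ··b··> v5
  v3 = (b.(0 + 0) + (0 + 0) | b.0) | b.(0 | 0) has moves ··b··> v4, ··b··> v5, ··b··> v6
  v4 = (0 + 0) | 0 | b.(0 | 0) has moves ··b··> v7
  v5 = (0 + 0) | b.(0 | 0) has moves ··b··> v8
  v6 = (b.(0 + 0) + (0 + 0) | b.0) | (0 | 0) has moves ··b··> v7, ··b··> v8
  v7 = (0 + 0) | 0 | (0 | 0) has moves ·
  v8 = (0 + 0) | (0 | 0) has moves ·
Partition-refinement fixed point:
  B0 = {u0}
  B1 = {u3}
  B2 = {u4, u5, v4, v5, v6}
  B3 = {u7, u8, v7, v8}
  B4 = {u6}
  B5 = {u1, u2, v1, v2, v3}
  B6 = {v0}
u0 ∈ B0, v0 ∈ B6 → different blocks

NO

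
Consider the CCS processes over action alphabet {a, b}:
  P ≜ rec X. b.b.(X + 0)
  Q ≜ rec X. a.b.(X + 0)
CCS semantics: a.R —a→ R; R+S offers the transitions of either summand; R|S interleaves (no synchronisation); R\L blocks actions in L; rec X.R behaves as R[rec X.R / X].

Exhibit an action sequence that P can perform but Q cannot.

P's transition system — 3 states:
  p0 = rec X. b.b.(X + 0) → ··b··> p1
  p1 = b.((rec X. b.b.(X + 0)) + 0) → ··b··> p2
  p2 = (rec X. b.b.(X + 0)) + 0 → ··b··> p1
Q's transition system — 3 states:
  q0 = rec X. a.b.(X + 0) → ··a··> q1
  q1 = b.((rec X. a.b.(X + 0)) + 0) → ··b··> q2
  q2 = (rec X. a.b.(X + 0)) + 0 → ··a··> q1
Run σ = ⟨b⟩ on P: start {p0}
  step 1 (b): {p1}
  P completes σ.
Run σ = ⟨b⟩ on Q: start {q0}
  step 1 (b): no successor for Q

b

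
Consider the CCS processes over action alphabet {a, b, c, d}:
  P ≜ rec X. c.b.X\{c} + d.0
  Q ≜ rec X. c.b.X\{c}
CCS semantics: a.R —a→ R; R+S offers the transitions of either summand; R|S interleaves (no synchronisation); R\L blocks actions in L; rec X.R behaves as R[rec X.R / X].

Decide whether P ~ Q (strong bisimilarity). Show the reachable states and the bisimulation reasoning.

NO

LTS(P): 5 reachable states
  s0 = rec X. c.b.X\{c} + d.0 ⊢ ··c··> s1, ··d··> s2
  s1 = b.(rec X. c.b.X\{c} + d.0)\{c} ⊢ ··b··> s3
  s2 = 0 ⊢ stopped
  s3 = (rec X. c.b.X\{c} + d.0)\{c} ⊢ ··d··> s4
  s4 = 0\{c} ⊢ stopped
LTS(Q): 3 reachable states
  t0 = rec X. c.b.X\{c} ⊢ ··c··> t1
  t1 = b.(rec X. c.b.X\{c})\{c} ⊢ ··b··> t2
  t2 = (rec X. c.b.X\{c})\{c} ⊢ stopped
Bisimilarity quotient blocks:
  B0 = {s0}
  B1 = {s2, s4, t2}
  B2 = {s1}
  B3 = {s3}
  B4 = {t0}
  B5 = {t1}
s0 ∈ B0, t0 ∈ B4 → different blocks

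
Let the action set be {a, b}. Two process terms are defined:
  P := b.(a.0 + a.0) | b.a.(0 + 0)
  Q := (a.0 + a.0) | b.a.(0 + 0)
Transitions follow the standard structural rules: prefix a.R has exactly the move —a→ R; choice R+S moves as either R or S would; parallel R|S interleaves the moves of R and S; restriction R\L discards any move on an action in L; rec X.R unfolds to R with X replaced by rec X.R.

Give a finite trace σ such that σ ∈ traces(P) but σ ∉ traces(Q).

Reachable graph of P (9 states):
  u0 = b.(a.0 + a.0) | b.a.(0 + 0) → --b--▸ u1, --b--▸ u2
  u1 = (a.0 + a.0) | b.a.(0 + 0) → --a--▸ u3, --b--▸ u4
  u2 = b.(a.0 + a.0) | a.(0 + 0) → --a--▸ u5, --b--▸ u4
  u3 = 0 | b.a.(0 + 0) → --b--▸ u6
  u4 = (a.0 + a.0) | a.(0 + 0) → --a--▸ u6, --a--▸ u7
  u5 = b.(a.0 + a.0) | (0 + 0) → --b--▸ u7
  u6 = 0 | a.(0 + 0) → --a--▸ u8
  u7 = (a.0 + a.0) | (0 + 0) → --a--▸ u8
  u8 = 0 | (0 + 0) → ·
Reachable graph of Q (6 states):
  v0 = (a.0 + a.0) | b.a.(0 + 0) → --a--▸ v1, --b--▸ v2
  v1 = 0 | b.a.(0 + 0) → --b--▸ v3
  v2 = (a.0 + a.0) | a.(0 + 0) → --a--▸ v3, --a--▸ v4
  v3 = 0 | a.(0 + 0) → --a--▸ v5
  v4 = (a.0 + a.0) | (0 + 0) → --a--▸ v5
  v5 = 0 | (0 + 0) → ·
Run σ = ⟨bb⟩ on P: start {u0}
  [1] b ⇒ {u1, u2}
  [2] b ⇒ {u4}
  P completes σ.
Run σ = ⟨bb⟩ on Q: start {v0}
  [1] b ⇒ {v2}
  [2] b ⇒ no successor for Q

bb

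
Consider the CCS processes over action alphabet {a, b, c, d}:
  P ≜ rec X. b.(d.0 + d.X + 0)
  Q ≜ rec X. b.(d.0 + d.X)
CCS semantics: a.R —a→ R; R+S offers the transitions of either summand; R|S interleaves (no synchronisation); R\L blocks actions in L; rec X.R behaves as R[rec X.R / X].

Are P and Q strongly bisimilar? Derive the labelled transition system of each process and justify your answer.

P's transition system — 3 states:
  u0 = rec X. b.(d.0 + d.X + 0) has moves —b→ u1
  u1 = d.0 + d.(rec X. b.(d.0 + d.X + 0)) + 0 has moves —d→ u0, —d→ u2
  u2 = 0 has moves ∅
Q's transition system — 3 states:
  v0 = rec X. b.(d.0 + d.X) has moves —b→ v1
  v1 = d.0 + d.(rec X. b.(d.0 + d.X)) has moves —d→ v0, —d→ v2
  v2 = 0 has moves ∅
Coarsest stable partition (strong bisimilarity classes):
  B0 = {u0, v0}
  B1 = {u1, v1}
  B2 = {u2, v2}
u0 ∈ B0, v0 ∈ B0 → same block

YES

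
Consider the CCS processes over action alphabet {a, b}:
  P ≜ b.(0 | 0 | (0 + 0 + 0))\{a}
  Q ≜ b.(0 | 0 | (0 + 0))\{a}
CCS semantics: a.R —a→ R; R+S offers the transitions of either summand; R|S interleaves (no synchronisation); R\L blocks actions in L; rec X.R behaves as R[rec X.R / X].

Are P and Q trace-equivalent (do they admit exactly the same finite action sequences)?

P's transition system — 2 states:
  m0 = b.(0 | 0 | (0 + 0 + 0))\{a} → —b→ m1
  m1 = (0 | 0 | (0 + 0 + 0))\{a} → ·
Q's transition system — 2 states:
  n0 = b.(0 | 0 | (0 + 0))\{a} → —b→ n1
  n1 = (0 | 0 | (0 + 0))\{a} → ·
Partition-refinement fixed point:
  B0 = {m0, n0}
  B1 = {m1, n1}
m0 ∈ B0, n0 ∈ B0 → same block
Bisimilar ⇒ trace-equivalent.

trace-equivalent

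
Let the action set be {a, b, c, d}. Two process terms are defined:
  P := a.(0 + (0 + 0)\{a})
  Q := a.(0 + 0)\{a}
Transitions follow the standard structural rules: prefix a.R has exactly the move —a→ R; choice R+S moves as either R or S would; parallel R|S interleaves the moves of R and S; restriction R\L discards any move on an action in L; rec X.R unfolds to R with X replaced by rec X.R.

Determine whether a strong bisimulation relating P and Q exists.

bisimilar

Reachable graph of P (2 states):
  m0 = a.(0 + (0 + 0)\{a}) | —a→ m1
  m1 = 0 + (0 + 0)\{a} | deadlocked
Reachable graph of Q (2 states):
  n0 = a.(0 + 0)\{a} | —a→ n1
  n1 = (0 + 0)\{a} | deadlocked
Partition-refinement fixed point:
  B0 = {m0, n0}
  B1 = {m1, n1}
m0 ∈ B0, n0 ∈ B0 → same block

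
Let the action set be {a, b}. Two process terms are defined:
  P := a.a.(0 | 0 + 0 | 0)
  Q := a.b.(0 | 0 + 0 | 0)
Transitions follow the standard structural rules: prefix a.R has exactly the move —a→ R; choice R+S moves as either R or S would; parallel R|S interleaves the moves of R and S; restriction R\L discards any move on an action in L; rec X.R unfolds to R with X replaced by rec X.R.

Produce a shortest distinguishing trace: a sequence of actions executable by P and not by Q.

P's transition system — 3 states:
  s0 = a.a.(0 | 0 + 0 | 0) → ··a··> s1
  s1 = a.(0 | 0 + 0 | 0) → ··a··> s2
  s2 = 0 | 0 + 0 | 0 → ∅
Q's transition system — 3 states:
  t0 = a.b.(0 | 0 + 0 | 0) → ··a··> t1
  t1 = b.(0 | 0 + 0 | 0) → ··b··> t2
  t2 = 0 | 0 + 0 | 0 → ∅
Run σ = ⟨aa⟩ on P: start {s0}
  after a @ step 1: {s1}
  after a @ step 2: {s2}
  — P admits the full trace.
Run σ = ⟨aa⟩ on Q: start {t0}
  after a @ step 1: {t1}
  after a @ step 2: ∅  — Q cannot continue

aa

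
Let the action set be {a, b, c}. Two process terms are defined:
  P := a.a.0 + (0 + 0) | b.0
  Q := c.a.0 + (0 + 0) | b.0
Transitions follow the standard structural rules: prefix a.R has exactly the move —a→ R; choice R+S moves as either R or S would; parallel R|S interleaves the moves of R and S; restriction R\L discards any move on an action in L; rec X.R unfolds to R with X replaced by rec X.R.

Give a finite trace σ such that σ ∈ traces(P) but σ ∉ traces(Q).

a

Reachable graph of P (4 states):
  u0 = a.a.0 + (0 + 0) | b.0 :: --a--▸ u1, --b--▸ u2
  u1 = a.0 :: --a--▸ u3
  u2 = (0 + 0) | 0 :: ∅
  u3 = 0 :: ∅
Reachable graph of Q (4 states):
  v0 = c.a.0 + (0 + 0) | b.0 :: --b--▸ v1, --c--▸ v2
  v1 = (0 + 0) | 0 :: ∅
  v2 = a.0 :: --a--▸ v3
  v3 = 0 :: ∅
Trace ⟨a⟩ through P, begin at {u0}:
  [1] a ⇒ {u1}
  — P admits the full trace.
Trace ⟨a⟩ through Q, begin at {v0}:
  [1] a ⇒ ∅  — Q cannot continue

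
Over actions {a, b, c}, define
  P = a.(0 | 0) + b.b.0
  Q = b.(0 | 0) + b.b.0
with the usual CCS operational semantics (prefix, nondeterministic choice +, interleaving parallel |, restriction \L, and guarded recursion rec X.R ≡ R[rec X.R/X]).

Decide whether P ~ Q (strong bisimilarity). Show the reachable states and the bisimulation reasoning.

NO

P's transition system — 4 states:
  u0 = a.(0 | 0) + b.b.0 :: =a=> u1, =b=> u2
  u1 = 0 | 0 :: stopped
  u2 = b.0 :: =b=> u3
  u3 = 0 :: stopped
Q's transition system — 4 states:
  v0 = b.(0 | 0) + b.b.0 :: =b=> v1, =b=> v2
  v1 = 0 | 0 :: stopped
  v2 = b.0 :: =b=> v3
  v3 = 0 :: stopped
Partition-refinement fixed point:
  B0 = {u0}
  B1 = {u1, u3, v1, v3}
  B2 = {u2, v2}
  B3 = {v0}
u0 ∈ B0, v0 ∈ B3 → different blocks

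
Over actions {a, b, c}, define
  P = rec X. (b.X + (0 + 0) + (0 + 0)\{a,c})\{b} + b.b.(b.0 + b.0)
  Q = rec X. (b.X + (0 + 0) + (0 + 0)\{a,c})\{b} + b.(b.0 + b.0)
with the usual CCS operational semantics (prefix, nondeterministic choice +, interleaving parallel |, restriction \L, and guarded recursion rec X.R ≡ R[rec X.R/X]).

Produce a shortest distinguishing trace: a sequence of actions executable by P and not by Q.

bbb

LTS(P): 4 reachable states
  p0 = rec X. (b.X + (0 + 0) + (0 + 0)\{a,c})\{b} + b.b.(b.0 + b.0) :: —b→ p1
  p1 = b.(b.0 + b.0) :: —b→ p2
  p2 = b.0 + b.0 :: —b→ p3
  p3 = 0 :: deadlocked
LTS(Q): 3 reachable states
  q0 = rec X. (b.X + (0 + 0) + (0 + 0)\{a,c})\{b} + b.(b.0 + b.0) :: —b→ q1
  q1 = b.0 + b.0 :: —b→ q2
  q2 = 0 :: deadlocked
Trace ⟨bbb⟩ through P, begin at {p0}:
  after b @ step 1: {p1}
  after b @ step 2: {p2}
  after b @ step 3: {p3}
  P completes σ.
Trace ⟨bbb⟩ through Q, begin at {q0}:
  after b @ step 1: {q1}
  after b @ step 2: {q2}
  after b @ step 3: no successor for Q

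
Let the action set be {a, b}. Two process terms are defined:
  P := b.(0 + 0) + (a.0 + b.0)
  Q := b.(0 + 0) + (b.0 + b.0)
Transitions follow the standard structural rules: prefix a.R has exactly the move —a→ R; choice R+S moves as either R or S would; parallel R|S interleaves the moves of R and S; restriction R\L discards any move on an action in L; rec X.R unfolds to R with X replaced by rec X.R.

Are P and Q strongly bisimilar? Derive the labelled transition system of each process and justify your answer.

Reachable graph of P (3 states):
  m0 = b.(0 + 0) + (a.0 + b.0) ⊢ --a--▸ m1, --b--▸ m1, --b--▸ m2
  m1 = 0 ⊢ (no moves)
  m2 = 0 + 0 ⊢ (no moves)
Reachable graph of Q (3 states):
  n0 = b.(0 + 0) + (b.0 + b.0) ⊢ --b--▸ n1, --b--▸ n2
  n1 = 0 ⊢ (no moves)
  n2 = 0 + 0 ⊢ (no moves)
Partition-refinement fixed point:
  B0 = {m0}
  B1 = {m1, m2, n1, n2}
  B2 = {n0}
m0 ∈ B0, n0 ∈ B2 → different blocks

P ≁ Q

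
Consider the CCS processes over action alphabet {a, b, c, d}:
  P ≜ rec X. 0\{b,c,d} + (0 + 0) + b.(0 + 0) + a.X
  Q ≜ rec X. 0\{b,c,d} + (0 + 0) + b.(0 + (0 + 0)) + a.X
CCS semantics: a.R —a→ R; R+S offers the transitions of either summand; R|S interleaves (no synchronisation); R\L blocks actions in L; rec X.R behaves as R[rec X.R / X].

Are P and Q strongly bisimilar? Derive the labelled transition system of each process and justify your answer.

YES

LTS(P): 2 reachable states
  u0 = rec X. 0\{b,c,d} + (0 + 0) + b.(0 + 0) + a.X has moves =a=> u0, =b=> u1
  u1 = 0 + 0 has moves deadlocked
LTS(Q): 2 reachable states
  v0 = rec X. 0\{b,c,d} + (0 + 0) + b.(0 + (0 + 0)) + a.X has moves =a=> v0, =b=> v1
  v1 = 0 + (0 + 0) has moves deadlocked
Bisimilarity quotient blocks:
  B0 = {u0, v0}
  B1 = {u1, v1}
u0 ∈ B0, v0 ∈ B0 → same block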